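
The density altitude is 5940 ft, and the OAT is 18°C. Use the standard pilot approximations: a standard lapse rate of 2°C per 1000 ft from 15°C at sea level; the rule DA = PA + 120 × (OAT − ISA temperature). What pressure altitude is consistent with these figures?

DA = PA + 120 × (OAT − (15 − 2·PA/1000)) = PA + 120·OAT − 1800 + 0.24·PA = 1.24·PA + 120·OAT − 1800.
So 1.24·PA = 5940 − 120 × 18 + 1800 = 5580.
PA = 5580 / 1.24 = 4500 ft.

4500 ft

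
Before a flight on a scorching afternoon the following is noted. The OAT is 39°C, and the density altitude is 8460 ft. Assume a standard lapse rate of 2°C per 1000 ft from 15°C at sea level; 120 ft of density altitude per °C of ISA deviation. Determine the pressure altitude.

DA = PA + 120 × (OAT − (15 − 2·PA/1000)) = PA + 120·OAT − 1800 + 0.24·PA = 1.24·PA + 120·OAT − 1800.
So 1.24·PA = 8460 − 120 × 39 + 1800 = 5580.
PA = 5580 / 1.24 = 4500 ft.

4500 ft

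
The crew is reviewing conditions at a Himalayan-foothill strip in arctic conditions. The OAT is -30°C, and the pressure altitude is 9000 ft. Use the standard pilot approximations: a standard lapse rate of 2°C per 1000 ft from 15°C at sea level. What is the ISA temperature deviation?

ISA-27°C

ISA temperature at 9000 ft = 15 − 2 × (9000/1000) = -3°C.
Deviation = OAT − ISA = -30 − (-3) = -27°C.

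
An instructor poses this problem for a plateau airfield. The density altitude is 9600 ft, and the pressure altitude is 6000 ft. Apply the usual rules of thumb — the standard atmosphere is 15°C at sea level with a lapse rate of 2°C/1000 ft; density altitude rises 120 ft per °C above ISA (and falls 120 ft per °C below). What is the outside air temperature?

Density altitude − pressure altitude = 9600 − 6000 = +3600 ft.
At 120 ft/°C that is an ISA deviation of 3600/120 = +30°C.
ISA temperature at 6000 ft = 15 − 2 × (6000/1000) = 3°C.
OAT = ISA + deviation = 3 + (+30) = 33°C.

33°C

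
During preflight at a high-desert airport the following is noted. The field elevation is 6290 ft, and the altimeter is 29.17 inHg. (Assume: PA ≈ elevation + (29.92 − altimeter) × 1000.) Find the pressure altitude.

7040 ft

Pressure correction = (29.92 − 29.17) × 1000 = +750 ft.
Pressure altitude = 6290 + (+750) = 7040 ft.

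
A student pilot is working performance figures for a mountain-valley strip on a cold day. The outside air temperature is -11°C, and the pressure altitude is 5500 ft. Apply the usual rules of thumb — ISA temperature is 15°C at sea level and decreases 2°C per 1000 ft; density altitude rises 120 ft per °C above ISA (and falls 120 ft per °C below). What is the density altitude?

3700 ft

ISA temperature at 5500 ft = 15 − 2 × (5500/1000) = 4°C.
ISA deviation = -11 − 4 = -15°C.
Density altitude = 5500 + 120 × (-15) = 5500 + (-1800) = 3700 ft.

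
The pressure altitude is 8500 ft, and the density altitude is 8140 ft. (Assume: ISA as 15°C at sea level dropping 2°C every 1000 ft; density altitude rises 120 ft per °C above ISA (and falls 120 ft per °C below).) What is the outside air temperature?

Density altitude − pressure altitude = 8140 − 8500 = -360 ft.
At 120 ft/°C that is an ISA deviation of -360/120 = -3°C.
ISA temperature at 8500 ft = 15 − 2 × (8500/1000) = -2°C.
OAT = ISA + deviation = -2 + (-3) = -5°C.

-5°C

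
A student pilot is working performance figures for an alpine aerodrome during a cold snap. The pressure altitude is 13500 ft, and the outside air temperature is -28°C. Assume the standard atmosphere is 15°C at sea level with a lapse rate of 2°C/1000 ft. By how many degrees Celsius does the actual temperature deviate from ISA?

ISA temperature at 13500 ft = 15 − 2 × (13500/1000) = -12°C.
Deviation = OAT − ISA = -28 − (-12) = -16°C.

ISA-16°C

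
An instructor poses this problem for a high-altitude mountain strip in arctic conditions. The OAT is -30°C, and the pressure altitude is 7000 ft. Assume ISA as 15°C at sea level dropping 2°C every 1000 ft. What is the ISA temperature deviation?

ISA-31°C

ISA temperature at 7000 ft = 15 − 2 × (7000/1000) = 1°C.
Deviation = OAT − ISA = -30 − 1 = -31°C.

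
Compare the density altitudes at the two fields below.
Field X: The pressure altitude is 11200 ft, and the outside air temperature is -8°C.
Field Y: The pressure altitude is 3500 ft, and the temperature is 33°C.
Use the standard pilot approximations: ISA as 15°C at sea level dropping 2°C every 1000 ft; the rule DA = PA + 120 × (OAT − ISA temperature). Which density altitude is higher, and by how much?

Field X: ISA temp = -7.4°C, deviation -0.6°C, DA = 11200 + 120 × (-0.6) = 11128 ft.
Field Y: ISA temp = 8°C, deviation +25°C, DA = 3500 + 120 × 25 = 6500 ft.
Field X is higher by 11128 − 6500 = 4628 ft.

Field X by 4628 ft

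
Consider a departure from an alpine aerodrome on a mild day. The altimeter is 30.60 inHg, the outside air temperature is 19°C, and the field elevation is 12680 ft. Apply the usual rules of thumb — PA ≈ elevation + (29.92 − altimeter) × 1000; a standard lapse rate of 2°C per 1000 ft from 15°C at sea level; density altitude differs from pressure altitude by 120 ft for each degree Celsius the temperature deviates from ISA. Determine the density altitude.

15360 ft

Pressure altitude = 12680 + (29.92 − 30.60) × 1000 = 12680 + (-680) = 12000 ft.
ISA temperature at 12000 ft = 15 − 2 × (12000/1000) = -9°C.
ISA deviation = 19 − (-9) = +28°C.
Density altitude = 12000 + 120 × (28) = 15360 ft.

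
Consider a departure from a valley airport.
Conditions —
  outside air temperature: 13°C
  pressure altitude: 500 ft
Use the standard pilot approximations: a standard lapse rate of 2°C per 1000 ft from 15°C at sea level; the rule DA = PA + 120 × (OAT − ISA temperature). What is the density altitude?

ISA temperature at 500 ft = 15 − 2 × (500/1000) = 14°C.
ISA deviation = 13 − 14 = -1°C.
Density altitude = 500 + 120 × (-1) = 500 + (-120) = 380 ft.

380 ft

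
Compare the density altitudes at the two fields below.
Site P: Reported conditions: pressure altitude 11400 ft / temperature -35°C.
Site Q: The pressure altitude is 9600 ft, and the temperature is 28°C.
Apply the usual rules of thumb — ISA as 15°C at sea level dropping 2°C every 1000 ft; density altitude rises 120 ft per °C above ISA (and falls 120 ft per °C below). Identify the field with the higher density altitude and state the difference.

Site Q by 5328 ft

Site P: ISA temp = -7.8°C, deviation -27.2°C, DA = 11400 + 120 × (-27.2) = 8136 ft.
Site Q: ISA temp = -4.2°C, deviation +32.2°C, DA = 9600 + 120 × 32.2 = 13464 ft.
Site Q is higher by 13464 − 8136 = 5328 ft.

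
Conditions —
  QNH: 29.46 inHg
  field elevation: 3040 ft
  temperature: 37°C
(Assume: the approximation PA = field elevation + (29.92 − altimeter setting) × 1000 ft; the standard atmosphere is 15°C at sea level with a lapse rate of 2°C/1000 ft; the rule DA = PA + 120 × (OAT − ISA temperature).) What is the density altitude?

6980 ft

Pressure altitude = 3040 + (29.92 − 29.46) × 1000 = 3040 + (+460) = 3500 ft.
ISA temperature at 3500 ft = 15 − 2 × (3500/1000) = 8°C.
ISA deviation = 37 − 8 = +29°C.
Density altitude = 3500 + 120 × (29) = 6980 ft.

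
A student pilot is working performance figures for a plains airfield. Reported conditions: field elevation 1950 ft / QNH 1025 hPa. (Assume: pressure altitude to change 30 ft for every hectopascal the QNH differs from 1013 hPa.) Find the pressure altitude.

Pressure correction = (1013 − 1025) × 30 = -360 ft.
Pressure altitude = 1950 + (-360) = 1590 ft.

1590 ft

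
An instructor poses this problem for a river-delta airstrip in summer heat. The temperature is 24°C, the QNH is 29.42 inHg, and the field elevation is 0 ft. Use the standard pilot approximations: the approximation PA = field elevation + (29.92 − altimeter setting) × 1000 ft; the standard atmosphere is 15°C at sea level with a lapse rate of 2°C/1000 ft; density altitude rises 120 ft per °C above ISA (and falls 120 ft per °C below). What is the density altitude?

Pressure altitude = 0 + (29.92 − 29.42) × 1000 = 0 + (+500) = 500 ft.
ISA temperature at 500 ft = 15 − 2 × (500/1000) = 14°C.
ISA deviation = 24 − 14 = +10°C.
Density altitude = 500 + 120 × (10) = 1700 ft.

1700 ft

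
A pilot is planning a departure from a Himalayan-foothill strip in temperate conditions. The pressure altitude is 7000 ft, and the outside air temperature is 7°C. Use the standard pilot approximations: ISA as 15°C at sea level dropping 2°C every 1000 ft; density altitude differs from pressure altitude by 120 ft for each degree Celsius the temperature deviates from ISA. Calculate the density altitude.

ISA temperature at 7000 ft = 15 − 2 × (7000/1000) = 1°C.
ISA deviation = 7 − 1 = +6°C.
Density altitude = 7000 + 120 × (6) = 7000 + (+720) = 7720 ft.

7720 ft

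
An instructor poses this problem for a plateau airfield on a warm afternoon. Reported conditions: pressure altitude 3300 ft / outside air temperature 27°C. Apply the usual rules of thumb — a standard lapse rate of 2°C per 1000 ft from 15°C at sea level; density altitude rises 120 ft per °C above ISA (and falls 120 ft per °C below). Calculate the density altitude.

5532 ft

ISA temperature at 3300 ft = 15 − 2 × (3300/1000) = 8.4°C.
ISA deviation = 27 − 8.4 = +18.6°C.
Density altitude = 3300 + 120 × (18.6) = 3300 + (+2232) = 5532 ft.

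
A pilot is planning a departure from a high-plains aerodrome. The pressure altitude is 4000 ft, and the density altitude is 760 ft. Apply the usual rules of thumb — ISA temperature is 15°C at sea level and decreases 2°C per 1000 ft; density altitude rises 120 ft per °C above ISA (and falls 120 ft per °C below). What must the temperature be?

-20°C

Density altitude − pressure altitude = 760 − 4000 = -3240 ft.
At 120 ft/°C that is an ISA deviation of -3240/120 = -27°C.
ISA temperature at 4000 ft = 15 − 2 × (4000/1000) = 7°C.
OAT = ISA + deviation = 7 + (-27) = -20°C.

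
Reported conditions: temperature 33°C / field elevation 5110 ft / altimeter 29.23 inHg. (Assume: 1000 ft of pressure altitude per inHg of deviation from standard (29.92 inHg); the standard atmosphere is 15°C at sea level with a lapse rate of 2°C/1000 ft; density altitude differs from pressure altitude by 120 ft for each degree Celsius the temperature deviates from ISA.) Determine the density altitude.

Pressure altitude = 5110 + (29.92 − 29.23) × 1000 = 5110 + (+690) = 5800 ft.
ISA temperature at 5800 ft = 15 − 2 × (5800/1000) = 3.4°C.
ISA deviation = 33 − 3.4 = +29.6°C.
Density altitude = 5800 + 120 × (29.6) = 9352 ft.

9352 ft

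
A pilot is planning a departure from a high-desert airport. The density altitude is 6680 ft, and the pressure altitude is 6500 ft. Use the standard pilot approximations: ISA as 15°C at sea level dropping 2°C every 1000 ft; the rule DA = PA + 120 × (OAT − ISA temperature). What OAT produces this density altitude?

3.5°C

Density altitude − pressure altitude = 6680 − 6500 = +180 ft.
At 120 ft/°C that is an ISA deviation of 180/120 = +1.5°C.
ISA temperature at 6500 ft = 15 − 2 × (6500/1000) = 2°C.
OAT = ISA + deviation = 2 + (+1.5) = 3.5°C.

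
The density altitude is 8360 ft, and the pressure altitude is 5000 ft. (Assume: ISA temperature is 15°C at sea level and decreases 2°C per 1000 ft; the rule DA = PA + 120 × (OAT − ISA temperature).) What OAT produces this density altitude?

33°C

Density altitude − pressure altitude = 8360 − 5000 = +3360 ft.
At 120 ft/°C that is an ISA deviation of 3360/120 = +28°C.
ISA temperature at 5000 ft = 15 − 2 × (5000/1000) = 5°C.
OAT = ISA + deviation = 5 + (+28) = 33°C.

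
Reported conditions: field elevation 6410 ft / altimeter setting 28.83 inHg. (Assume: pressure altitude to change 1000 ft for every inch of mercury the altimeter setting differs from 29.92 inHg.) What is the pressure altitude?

Pressure correction = (29.92 − 28.83) × 1000 = +1090 ft.
Pressure altitude = 6410 + (+1090) = 7500 ft.

7500 ft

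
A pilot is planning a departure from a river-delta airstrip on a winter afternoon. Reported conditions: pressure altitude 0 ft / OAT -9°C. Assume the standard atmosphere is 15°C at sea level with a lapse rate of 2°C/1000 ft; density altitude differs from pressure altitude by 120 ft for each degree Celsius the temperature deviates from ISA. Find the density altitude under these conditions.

-2880 ft

ISA temperature at 0 ft = 15 − 2 × (0/1000) = 15°C.
ISA deviation = -9 − 15 = -24°C.
Density altitude = 0 + 120 × (-24) = 0 + (-2880) = -2880 ft.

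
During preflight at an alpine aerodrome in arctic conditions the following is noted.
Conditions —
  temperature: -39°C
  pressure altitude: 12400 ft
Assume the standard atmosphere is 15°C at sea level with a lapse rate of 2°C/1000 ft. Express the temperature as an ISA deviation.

ISA temperature at 12400 ft = 15 − 2 × (12400/1000) = -9.8°C.
Deviation = OAT − ISA = -39 − (-9.8) = -29.2°C.

ISA-29.2°C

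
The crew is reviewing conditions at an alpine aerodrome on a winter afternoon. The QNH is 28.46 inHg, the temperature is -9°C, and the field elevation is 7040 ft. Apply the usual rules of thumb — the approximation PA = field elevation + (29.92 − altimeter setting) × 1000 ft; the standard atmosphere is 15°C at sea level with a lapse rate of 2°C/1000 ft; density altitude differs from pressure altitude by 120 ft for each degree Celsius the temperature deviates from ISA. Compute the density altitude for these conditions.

Pressure altitude = 7040 + (29.92 − 28.46) × 1000 = 7040 + (+1460) = 8500 ft.
ISA temperature at 8500 ft = 15 − 2 × (8500/1000) = -2°C.
ISA deviation = -9 − (-2) = -7°C.
Density altitude = 8500 + 120 × (-7) = 7660 ft.

7660 ft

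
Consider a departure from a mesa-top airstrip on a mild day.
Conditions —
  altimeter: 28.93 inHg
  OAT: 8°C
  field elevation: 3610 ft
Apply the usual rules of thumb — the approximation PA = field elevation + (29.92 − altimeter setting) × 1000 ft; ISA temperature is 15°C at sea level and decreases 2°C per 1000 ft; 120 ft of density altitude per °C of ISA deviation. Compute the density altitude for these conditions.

4864 ft

Pressure altitude = 3610 + (29.92 − 28.93) × 1000 = 3610 + (+990) = 4600 ft.
ISA temperature at 4600 ft = 15 − 2 × (4600/1000) = 5.8°C.
ISA deviation = 8 − 5.8 = +2.2°C.
Density altitude = 4600 + 120 × (2.2) = 4864 ft.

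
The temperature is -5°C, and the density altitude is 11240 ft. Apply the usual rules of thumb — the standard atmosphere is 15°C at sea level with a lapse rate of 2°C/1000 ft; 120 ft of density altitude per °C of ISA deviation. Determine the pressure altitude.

DA = PA + 120 × (OAT − (15 − 2·PA/1000)) = PA + 120·OAT − 1800 + 0.24·PA = 1.24·PA + 120·OAT − 1800.
So 1.24·PA = 11240 − 120 × (-5) + 1800 = 13640.
PA = 13640 / 1.24 = 11000 ft.

11000 ft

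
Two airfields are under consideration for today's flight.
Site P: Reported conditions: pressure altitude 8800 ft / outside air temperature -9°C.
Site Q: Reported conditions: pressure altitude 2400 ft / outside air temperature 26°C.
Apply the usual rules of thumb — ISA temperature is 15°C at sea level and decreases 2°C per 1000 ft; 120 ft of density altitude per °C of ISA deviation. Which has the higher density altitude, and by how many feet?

Site P by 3736 ft

Site P: ISA temp = -2.6°C, deviation -6.4°C, DA = 8800 + 120 × (-6.4) = 8032 ft.
Site Q: ISA temp = 10.2°C, deviation +15.8°C, DA = 2400 + 120 × 15.8 = 4296 ft.
Site P is higher by 8032 − 4296 = 3736 ft.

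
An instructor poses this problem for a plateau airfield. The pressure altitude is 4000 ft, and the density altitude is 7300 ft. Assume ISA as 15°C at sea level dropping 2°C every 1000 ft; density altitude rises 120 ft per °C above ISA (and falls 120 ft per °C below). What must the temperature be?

Density altitude − pressure altitude = 7300 − 4000 = +3300 ft.
At 120 ft/°C that is an ISA deviation of 3300/120 = +27.5°C.
ISA temperature at 4000 ft = 15 − 2 × (4000/1000) = 7°C.
OAT = ISA + deviation = 7 + (+27.5) = 34.5°C.

34.5°C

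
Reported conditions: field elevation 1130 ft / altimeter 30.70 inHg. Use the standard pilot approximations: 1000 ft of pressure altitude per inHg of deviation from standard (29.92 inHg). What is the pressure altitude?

350 ft

Pressure correction = (29.92 − 30.70) × 1000 = -780 ft.
Pressure altitude = 1130 + (-780) = 350 ft.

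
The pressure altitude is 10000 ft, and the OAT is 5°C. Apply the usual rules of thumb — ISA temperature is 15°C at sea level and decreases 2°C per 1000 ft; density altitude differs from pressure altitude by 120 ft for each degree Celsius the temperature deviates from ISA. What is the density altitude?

11200 ft

ISA temperature at 10000 ft = 15 − 2 × (10000/1000) = -5°C.
ISA deviation = 5 − (-5) = +10°C.
Density altitude = 10000 + 120 × (10) = 10000 + (+1200) = 11200 ft.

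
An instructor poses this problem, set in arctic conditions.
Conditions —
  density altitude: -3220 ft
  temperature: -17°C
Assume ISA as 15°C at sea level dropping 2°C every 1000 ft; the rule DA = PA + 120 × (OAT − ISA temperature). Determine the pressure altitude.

500 ft

DA = PA + 120 × (OAT − (15 − 2·PA/1000)) = PA + 120·OAT − 1800 + 0.24·PA = 1.24·PA + 120·OAT − 1800.
So 1.24·PA = -3220 − 120 × (-17) + 1800 = 620.
PA = 620 / 1.24 = 500 ft.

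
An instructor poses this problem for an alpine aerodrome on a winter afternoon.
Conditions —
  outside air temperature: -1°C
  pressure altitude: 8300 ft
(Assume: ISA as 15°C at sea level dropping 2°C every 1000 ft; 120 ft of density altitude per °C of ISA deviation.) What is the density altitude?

8372 ft

ISA temperature at 8300 ft = 15 − 2 × (8300/1000) = -1.6°C.
ISA deviation = -1 − (-1.6) = +0.6°C.
Density altitude = 8300 + 120 × (0.6) = 8300 + (+72) = 8372 ft.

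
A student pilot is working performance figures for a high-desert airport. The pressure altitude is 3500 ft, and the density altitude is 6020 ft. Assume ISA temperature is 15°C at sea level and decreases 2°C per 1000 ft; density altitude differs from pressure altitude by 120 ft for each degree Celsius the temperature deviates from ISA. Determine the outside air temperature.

Density altitude − pressure altitude = 6020 − 3500 = +2520 ft.
At 120 ft/°C that is an ISA deviation of 2520/120 = +21°C.
ISA temperature at 3500 ft = 15 − 2 × (3500/1000) = 8°C.
OAT = ISA + deviation = 8 + (+21) = 29°C.

29°C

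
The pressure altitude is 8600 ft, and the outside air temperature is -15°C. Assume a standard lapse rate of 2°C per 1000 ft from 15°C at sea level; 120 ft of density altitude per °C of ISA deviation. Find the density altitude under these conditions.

7064 ft

ISA temperature at 8600 ft = 15 − 2 × (8600/1000) = -2.2°C.
ISA deviation = -15 − (-2.2) = -12.8°C.
Density altitude = 8600 + 120 × (-12.8) = 8600 + (-1536) = 7064 ft.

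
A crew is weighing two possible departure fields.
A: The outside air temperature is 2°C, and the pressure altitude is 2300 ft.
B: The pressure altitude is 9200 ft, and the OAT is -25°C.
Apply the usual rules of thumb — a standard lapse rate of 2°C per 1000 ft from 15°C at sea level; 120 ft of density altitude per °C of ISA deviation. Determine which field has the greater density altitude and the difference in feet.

A: ISA temp = 10.4°C, deviation -8.4°C, DA = 2300 + 120 × (-8.4) = 1292 ft.
B: ISA temp = -3.4°C, deviation -21.6°C, DA = 9200 + 120 × (-21.6) = 6608 ft.
B is higher by 6608 − 1292 = 5316 ft.

B by 5316 ft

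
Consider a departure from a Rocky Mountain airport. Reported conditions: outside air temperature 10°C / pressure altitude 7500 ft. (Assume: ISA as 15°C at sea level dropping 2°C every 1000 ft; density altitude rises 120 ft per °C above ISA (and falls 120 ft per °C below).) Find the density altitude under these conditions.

ISA temperature at 7500 ft = 15 − 2 × (7500/1000) = 0°C.
ISA deviation = 10 − 0 = +10°C.
Density altitude = 7500 + 120 × (10) = 7500 + (+1200) = 8700 ft.

8700 ft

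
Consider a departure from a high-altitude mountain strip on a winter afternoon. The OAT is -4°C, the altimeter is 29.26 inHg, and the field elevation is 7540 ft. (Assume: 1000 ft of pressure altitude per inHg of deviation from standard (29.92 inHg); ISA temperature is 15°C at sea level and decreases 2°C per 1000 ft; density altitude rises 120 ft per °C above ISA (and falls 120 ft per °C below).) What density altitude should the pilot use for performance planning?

7888 ft

Pressure altitude = 7540 + (29.92 − 29.26) × 1000 = 7540 + (+660) = 8200 ft.
ISA temperature at 8200 ft = 15 − 2 × (8200/1000) = -1.4°C.
ISA deviation = -4 − (-1.4) = -2.6°C.
Density altitude = 8200 + 120 × (-2.6) = 7888 ft.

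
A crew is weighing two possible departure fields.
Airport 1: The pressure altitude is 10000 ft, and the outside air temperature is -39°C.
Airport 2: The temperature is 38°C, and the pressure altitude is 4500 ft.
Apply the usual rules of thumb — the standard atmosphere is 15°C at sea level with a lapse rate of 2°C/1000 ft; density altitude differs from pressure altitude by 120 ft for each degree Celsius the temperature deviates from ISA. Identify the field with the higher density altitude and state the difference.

Airport 2 by 2420 ft

Airport 1: ISA temp = -5°C, deviation -34°C, DA = 10000 + 120 × (-34) = 5920 ft.
Airport 2: ISA temp = 6°C, deviation +32°C, DA = 4500 + 120 × 32 = 8340 ft.
Airport 2 is higher by 8340 − 5920 = 2420 ft.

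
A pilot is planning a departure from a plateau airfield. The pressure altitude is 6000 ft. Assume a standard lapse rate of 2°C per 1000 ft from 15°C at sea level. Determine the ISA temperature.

3°C

ISA temperature = 15 − 2 × (6000/1000) = 15 − 12 = 3°C.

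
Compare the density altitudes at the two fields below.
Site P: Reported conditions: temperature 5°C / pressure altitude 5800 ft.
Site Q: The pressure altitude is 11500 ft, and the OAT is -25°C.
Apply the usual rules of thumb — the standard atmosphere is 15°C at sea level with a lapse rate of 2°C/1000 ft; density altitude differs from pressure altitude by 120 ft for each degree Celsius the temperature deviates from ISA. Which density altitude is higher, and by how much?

Site P: ISA temp = 3.4°C, deviation +1.6°C, DA = 5800 + 120 × 1.6 = 5992 ft.
Site Q: ISA temp = -8°C, deviation -17°C, DA = 11500 + 120 × (-17) = 9460 ft.
Site Q is higher by 9460 − 5992 = 3468 ft.

Site Q by 3468 ft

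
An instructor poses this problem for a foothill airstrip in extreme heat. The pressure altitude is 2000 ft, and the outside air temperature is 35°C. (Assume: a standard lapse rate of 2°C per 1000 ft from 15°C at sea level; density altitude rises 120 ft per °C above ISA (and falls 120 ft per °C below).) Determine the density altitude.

4880 ft

ISA temperature at 2000 ft = 15 − 2 × (2000/1000) = 11°C.
ISA deviation = 35 − 11 = +24°C.
Density altitude = 2000 + 120 × (24) = 2000 + (+2880) = 4880 ft.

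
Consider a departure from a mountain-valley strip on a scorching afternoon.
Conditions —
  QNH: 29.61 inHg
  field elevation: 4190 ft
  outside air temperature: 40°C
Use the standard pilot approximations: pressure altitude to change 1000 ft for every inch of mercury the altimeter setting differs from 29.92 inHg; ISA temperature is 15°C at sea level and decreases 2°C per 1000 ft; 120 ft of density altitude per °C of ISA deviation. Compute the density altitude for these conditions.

8580 ft

Pressure altitude = 4190 + (29.92 − 29.61) × 1000 = 4190 + (+310) = 4500 ft.
ISA temperature at 4500 ft = 15 − 2 × (4500/1000) = 6°C.
ISA deviation = 40 − 6 = +34°C.
Density altitude = 4500 + 120 × (34) = 8580 ft.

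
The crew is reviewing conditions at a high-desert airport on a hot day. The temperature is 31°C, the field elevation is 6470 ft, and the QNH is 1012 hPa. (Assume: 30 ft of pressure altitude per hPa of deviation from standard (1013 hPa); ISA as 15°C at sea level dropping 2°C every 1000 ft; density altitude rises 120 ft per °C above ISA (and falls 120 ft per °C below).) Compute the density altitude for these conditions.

Pressure altitude = 6470 + (1013 − 1012) × 30 = 6470 + (+30) = 6500 ft.
ISA temperature at 6500 ft = 15 − 2 × (6500/1000) = 2°C.
ISA deviation = 31 − 2 = +29°C.
Density altitude = 6500 + 120 × (29) = 9980 ft.

9980 ft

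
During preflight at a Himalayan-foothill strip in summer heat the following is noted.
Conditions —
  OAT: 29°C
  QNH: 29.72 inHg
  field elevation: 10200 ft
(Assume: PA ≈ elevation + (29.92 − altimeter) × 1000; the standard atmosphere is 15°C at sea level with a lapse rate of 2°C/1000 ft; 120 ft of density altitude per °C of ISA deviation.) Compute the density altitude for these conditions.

14576 ft

Pressure altitude = 10200 + (29.92 − 29.72) × 1000 = 10200 + (+200) = 10400 ft.
ISA temperature at 10400 ft = 15 − 2 × (10400/1000) = -5.8°C.
ISA deviation = 29 − (-5.8) = +34.8°C.
Density altitude = 10400 + 120 × (34.8) = 14576 ft.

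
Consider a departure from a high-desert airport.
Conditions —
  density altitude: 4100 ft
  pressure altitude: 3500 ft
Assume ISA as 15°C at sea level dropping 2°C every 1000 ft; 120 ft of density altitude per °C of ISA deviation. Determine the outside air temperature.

Density altitude − pressure altitude = 4100 − 3500 = +600 ft.
At 120 ft/°C that is an ISA deviation of 600/120 = +5°C.
ISA temperature at 3500 ft = 15 − 2 × (3500/1000) = 8°C.
OAT = ISA + deviation = 8 + (+5) = 13°C.

13°C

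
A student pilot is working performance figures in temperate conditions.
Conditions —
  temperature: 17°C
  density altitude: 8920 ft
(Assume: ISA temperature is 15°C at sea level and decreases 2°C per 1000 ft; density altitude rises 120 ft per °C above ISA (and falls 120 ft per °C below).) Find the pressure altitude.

DA = PA + 120 × (OAT − (15 − 2·PA/1000)) = PA + 120·OAT − 1800 + 0.24·PA = 1.24·PA + 120·OAT − 1800.
So 1.24·PA = 8920 − 120 × 17 + 1800 = 8680.
PA = 8680 / 1.24 = 7000 ft.

7000 ft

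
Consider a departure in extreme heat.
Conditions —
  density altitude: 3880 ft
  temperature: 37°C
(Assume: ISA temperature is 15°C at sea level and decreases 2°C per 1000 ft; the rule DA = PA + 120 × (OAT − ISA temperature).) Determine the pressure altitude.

DA = PA + 120 × (OAT − (15 − 2·PA/1000)) = PA + 120·OAT − 1800 + 0.24·PA = 1.24·PA + 120·OAT − 1800.
So 1.24·PA = 3880 − 120 × 37 + 1800 = 1240.
PA = 1240 / 1.24 = 1000 ft.

1000 ft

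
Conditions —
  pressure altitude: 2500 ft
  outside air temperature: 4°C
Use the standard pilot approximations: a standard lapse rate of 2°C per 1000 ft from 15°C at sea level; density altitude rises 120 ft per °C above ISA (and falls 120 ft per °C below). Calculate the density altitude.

1780 ft

ISA temperature at 2500 ft = 15 − 2 × (2500/1000) = 10°C.
ISA deviation = 4 − 10 = -6°C.
Density altitude = 2500 + 120 × (-6) = 2500 + (-720) = 1780 ft.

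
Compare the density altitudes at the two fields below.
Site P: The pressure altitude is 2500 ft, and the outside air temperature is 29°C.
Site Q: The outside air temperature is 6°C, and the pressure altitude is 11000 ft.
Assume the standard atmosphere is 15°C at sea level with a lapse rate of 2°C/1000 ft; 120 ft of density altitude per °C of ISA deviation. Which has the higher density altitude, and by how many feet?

Site Q by 7780 ft

Site P: ISA temp = 10°C, deviation +19°C, DA = 2500 + 120 × 19 = 4780 ft.
Site Q: ISA temp = -7°C, deviation +13°C, DA = 11000 + 120 × 13 = 12560 ft.
Site Q is higher by 12560 − 4780 = 7780 ft.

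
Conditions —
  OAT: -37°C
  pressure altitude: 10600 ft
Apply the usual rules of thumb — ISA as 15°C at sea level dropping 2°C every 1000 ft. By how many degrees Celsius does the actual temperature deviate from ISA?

ISA-30.8°C

ISA temperature at 10600 ft = 15 − 2 × (10600/1000) = -6.2°C.
Deviation = OAT − ISA = -37 − (-6.2) = -30.8°C.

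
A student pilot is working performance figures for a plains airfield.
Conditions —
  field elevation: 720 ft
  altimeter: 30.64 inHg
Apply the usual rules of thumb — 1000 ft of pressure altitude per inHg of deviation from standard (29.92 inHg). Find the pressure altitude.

Pressure correction = (29.92 − 30.64) × 1000 = -720 ft.
Pressure altitude = 720 + (-720) = 0 ft.

0 ft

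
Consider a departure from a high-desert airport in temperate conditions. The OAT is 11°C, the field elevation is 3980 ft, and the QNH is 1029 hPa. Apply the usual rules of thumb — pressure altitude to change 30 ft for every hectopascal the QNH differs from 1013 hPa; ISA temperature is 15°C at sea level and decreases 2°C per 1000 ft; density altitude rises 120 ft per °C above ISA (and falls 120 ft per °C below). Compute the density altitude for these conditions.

3860 ft

Pressure altitude = 3980 + (1013 − 1029) × 30 = 3980 + (-480) = 3500 ft.
ISA temperature at 3500 ft = 15 − 2 × (3500/1000) = 8°C.
ISA deviation = 11 − 8 = +3°C.
Density altitude = 3500 + 120 × (3) = 3860 ft.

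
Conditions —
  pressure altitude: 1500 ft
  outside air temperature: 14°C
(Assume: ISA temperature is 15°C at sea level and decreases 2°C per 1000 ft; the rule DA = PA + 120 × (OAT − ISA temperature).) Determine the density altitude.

1740 ft

ISA temperature at 1500 ft = 15 − 2 × (1500/1000) = 12°C.
ISA deviation = 14 − 12 = +2°C.
Density altitude = 1500 + 120 × (2) = 1500 + (+240) = 1740 ft.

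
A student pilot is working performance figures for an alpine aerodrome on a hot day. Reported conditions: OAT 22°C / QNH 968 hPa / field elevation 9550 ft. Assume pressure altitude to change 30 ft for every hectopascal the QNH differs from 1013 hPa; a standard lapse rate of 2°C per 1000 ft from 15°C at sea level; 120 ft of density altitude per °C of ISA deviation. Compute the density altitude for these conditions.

Pressure altitude = 9550 + (1013 − 968) × 30 = 9550 + (+1350) = 10900 ft.
ISA temperature at 10900 ft = 15 − 2 × (10900/1000) = -6.8°C.
ISA deviation = 22 − (-6.8) = +28.8°C.
Density altitude = 10900 + 120 × (28.8) = 14356 ft.

14356 ft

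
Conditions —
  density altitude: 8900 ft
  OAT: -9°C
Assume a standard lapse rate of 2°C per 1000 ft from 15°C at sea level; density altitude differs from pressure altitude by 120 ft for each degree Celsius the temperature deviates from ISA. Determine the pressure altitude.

DA = PA + 120 × (OAT − (15 − 2·PA/1000)) = PA + 120·OAT − 1800 + 0.24·PA = 1.24·PA + 120·OAT − 1800.
So 1.24·PA = 8900 − 120 × (-9) + 1800 = 11780.
PA = 11780 / 1.24 = 9500 ft.

9500 ft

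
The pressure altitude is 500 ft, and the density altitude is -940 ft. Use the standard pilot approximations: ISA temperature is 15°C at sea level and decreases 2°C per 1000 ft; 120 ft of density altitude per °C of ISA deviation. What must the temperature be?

2°C

Density altitude − pressure altitude = -940 − 500 = -1440 ft.
At 120 ft/°C that is an ISA deviation of -1440/120 = -12°C.
ISA temperature at 500 ft = 15 − 2 × (500/1000) = 14°C.
OAT = ISA + deviation = 14 + (-12) = 2°C.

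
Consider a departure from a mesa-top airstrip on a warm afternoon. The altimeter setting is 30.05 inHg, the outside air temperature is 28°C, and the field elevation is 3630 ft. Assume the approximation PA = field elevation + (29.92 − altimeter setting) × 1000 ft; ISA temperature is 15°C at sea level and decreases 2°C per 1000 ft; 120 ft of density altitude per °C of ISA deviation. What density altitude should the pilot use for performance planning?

5900 ft

Pressure altitude = 3630 + (29.92 − 30.05) × 1000 = 3630 + (-130) = 3500 ft.
ISA temperature at 3500 ft = 15 − 2 × (3500/1000) = 8°C.
ISA deviation = 28 − 8 = +20°C.
Density altitude = 3500 + 120 × (20) = 5900 ft.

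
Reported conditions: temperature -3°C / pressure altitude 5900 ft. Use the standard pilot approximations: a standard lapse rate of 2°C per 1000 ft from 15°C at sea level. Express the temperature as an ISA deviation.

ISA temperature at 5900 ft = 15 − 2 × (5900/1000) = 3.2°C.
Deviation = OAT − ISA = -3 − 3.2 = -6.2°C.

ISA-6.2°C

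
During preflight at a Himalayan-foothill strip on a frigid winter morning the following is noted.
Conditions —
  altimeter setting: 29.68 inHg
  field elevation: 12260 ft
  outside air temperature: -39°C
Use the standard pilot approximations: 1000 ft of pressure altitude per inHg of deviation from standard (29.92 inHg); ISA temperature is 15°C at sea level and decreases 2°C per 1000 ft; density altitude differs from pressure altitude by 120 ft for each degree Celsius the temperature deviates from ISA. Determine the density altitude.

Pressure altitude = 12260 + (29.92 − 29.68) × 1000 = 12260 + (+240) = 12500 ft.
ISA temperature at 12500 ft = 15 − 2 × (12500/1000) = -10°C.
ISA deviation = -39 − (-10) = -29°C.
Density altitude = 12500 + 120 × (-29) = 9020 ft.

9020 ft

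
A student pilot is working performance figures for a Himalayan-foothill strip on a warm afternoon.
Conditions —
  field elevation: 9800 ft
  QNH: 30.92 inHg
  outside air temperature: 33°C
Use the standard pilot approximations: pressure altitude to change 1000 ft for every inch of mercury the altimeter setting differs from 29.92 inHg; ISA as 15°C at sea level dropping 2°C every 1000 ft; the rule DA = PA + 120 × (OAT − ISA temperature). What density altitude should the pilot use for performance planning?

Pressure altitude = 9800 + (29.92 − 30.92) × 1000 = 9800 + (-1000) = 8800 ft.
ISA temperature at 8800 ft = 15 − 2 × (8800/1000) = -2.6°C.
ISA deviation = 33 − (-2.6) = +35.6°C.
Density altitude = 8800 + 120 × (35.6) = 13072 ft.

13072 ft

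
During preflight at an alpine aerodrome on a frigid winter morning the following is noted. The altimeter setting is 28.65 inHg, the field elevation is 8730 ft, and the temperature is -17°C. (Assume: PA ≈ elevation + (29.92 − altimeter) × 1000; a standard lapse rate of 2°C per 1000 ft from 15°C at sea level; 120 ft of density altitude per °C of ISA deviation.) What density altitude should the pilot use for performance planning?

8560 ft

Pressure altitude = 8730 + (29.92 − 28.65) × 1000 = 8730 + (+1270) = 10000 ft.
ISA temperature at 10000 ft = 15 − 2 × (10000/1000) = -5°C.
ISA deviation = -17 − (-5) = -12°C.
Density altitude = 10000 + 120 × (-12) = 8560 ft.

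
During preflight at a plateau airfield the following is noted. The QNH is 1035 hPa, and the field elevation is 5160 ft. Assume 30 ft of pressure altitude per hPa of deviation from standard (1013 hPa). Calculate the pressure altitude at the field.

Pressure correction = (1013 − 1035) × 30 = -660 ft.
Pressure altitude = 5160 + (-660) = 4500 ft.

4500 ft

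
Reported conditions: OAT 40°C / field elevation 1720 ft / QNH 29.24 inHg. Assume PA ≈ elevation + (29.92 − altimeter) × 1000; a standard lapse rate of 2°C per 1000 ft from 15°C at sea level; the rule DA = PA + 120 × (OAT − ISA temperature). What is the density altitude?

Pressure altitude = 1720 + (29.92 − 29.24) × 1000 = 1720 + (+680) = 2400 ft.
ISA temperature at 2400 ft = 15 − 2 × (2400/1000) = 10.2°C.
ISA deviation = 40 − 10.2 = +29.8°C.
Density altitude = 2400 + 120 × (29.8) = 5976 ft.

5976 ft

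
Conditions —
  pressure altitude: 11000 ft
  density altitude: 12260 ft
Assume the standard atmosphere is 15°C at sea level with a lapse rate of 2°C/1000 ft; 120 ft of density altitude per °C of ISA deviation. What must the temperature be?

3.5°C

Density altitude − pressure altitude = 12260 − 11000 = +1260 ft.
At 120 ft/°C that is an ISA deviation of 1260/120 = +10.5°C.
ISA temperature at 11000 ft = 15 − 2 × (11000/1000) = -7°C.
OAT = ISA + deviation = -7 + (+10.5) = 3.5°C.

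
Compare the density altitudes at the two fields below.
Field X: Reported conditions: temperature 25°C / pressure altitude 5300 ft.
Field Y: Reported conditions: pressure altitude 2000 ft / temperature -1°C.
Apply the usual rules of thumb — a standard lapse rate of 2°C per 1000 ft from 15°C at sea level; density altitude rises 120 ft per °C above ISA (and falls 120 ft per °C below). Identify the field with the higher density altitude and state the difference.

Field X: ISA temp = 4.4°C, deviation +20.6°C, DA = 5300 + 120 × 20.6 = 7772 ft.
Field Y: ISA temp = 11°C, deviation -12°C, DA = 2000 + 120 × (-12) = 560 ft.
Field X is higher by 7772 − 560 = 7212 ft.

Field X by 7212 ft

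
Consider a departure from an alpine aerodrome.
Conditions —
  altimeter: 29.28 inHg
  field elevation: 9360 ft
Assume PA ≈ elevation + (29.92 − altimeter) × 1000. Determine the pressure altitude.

Pressure correction = (29.92 − 29.28) × 1000 = +640 ft.
Pressure altitude = 9360 + (+640) = 10000 ft.

10000 ft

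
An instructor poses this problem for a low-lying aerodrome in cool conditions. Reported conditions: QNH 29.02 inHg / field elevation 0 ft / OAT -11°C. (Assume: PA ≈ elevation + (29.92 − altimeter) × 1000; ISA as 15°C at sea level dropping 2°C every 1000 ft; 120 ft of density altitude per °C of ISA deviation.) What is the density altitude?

Pressure altitude = 0 + (29.92 − 29.02) × 1000 = 0 + (+900) = 900 ft.
ISA temperature at 900 ft = 15 − 2 × (900/1000) = 13.2°C.
ISA deviation = -11 − 13.2 = -24.2°C.
Density altitude = 900 + 120 × (-24.2) = -2004 ft.

-2004 ft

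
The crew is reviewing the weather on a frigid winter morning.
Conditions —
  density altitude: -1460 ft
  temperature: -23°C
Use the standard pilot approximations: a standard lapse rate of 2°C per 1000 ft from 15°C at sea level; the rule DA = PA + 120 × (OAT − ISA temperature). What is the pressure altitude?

2500 ft

DA = PA + 120 × (OAT − (15 − 2·PA/1000)) = PA + 120·OAT − 1800 + 0.24·PA = 1.24·PA + 120·OAT − 1800.
So 1.24·PA = -1460 − 120 × (-23) + 1800 = 3100.
PA = 3100 / 1.24 = 2500 ft.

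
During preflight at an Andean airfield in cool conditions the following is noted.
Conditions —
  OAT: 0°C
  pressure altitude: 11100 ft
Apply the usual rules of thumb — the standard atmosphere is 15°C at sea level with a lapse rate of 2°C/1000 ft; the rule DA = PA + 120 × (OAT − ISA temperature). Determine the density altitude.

11964 ft

ISA temperature at 11100 ft = 15 − 2 × (11100/1000) = -7.2°C.
ISA deviation = 0 − (-7.2) = +7.2°C.
Density altitude = 11100 + 120 × (7.2) = 11100 + (+864) = 11964 ft.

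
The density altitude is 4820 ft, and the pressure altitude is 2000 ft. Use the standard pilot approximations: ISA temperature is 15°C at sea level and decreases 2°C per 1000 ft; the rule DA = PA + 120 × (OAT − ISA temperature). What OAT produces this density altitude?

Density altitude − pressure altitude = 4820 − 2000 = +2820 ft.
At 120 ft/°C that is an ISA deviation of 2820/120 = +23.5°C.
ISA temperature at 2000 ft = 15 − 2 × (2000/1000) = 11°C.
OAT = ISA + deviation = 11 + (+23.5) = 34.5°C.

34.5°C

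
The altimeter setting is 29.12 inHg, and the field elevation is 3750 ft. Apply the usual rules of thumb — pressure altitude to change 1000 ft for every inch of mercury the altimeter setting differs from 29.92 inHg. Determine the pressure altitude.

Pressure correction = (29.92 − 29.12) × 1000 = +800 ft.
Pressure altitude = 3750 + (+800) = 4550 ft.

4550 ft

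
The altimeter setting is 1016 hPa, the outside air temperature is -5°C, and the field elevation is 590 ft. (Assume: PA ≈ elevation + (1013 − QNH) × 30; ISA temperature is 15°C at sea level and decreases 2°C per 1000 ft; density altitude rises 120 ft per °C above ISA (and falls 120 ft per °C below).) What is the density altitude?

-1780 ft

Pressure altitude = 590 + (1013 − 1016) × 30 = 590 + (-90) = 500 ft.
ISA temperature at 500 ft = 15 − 2 × (500/1000) = 14°C.
ISA deviation = -5 − 14 = -19°C.
Density altitude = 500 + 120 × (-19) = -1780 ft.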